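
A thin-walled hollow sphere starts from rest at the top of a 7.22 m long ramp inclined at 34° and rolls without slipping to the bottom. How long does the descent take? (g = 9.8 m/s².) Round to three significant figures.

t ≈ 2.10 s

The moment of inertia is (2/3)MR², giving k ≡ I/(MR²) = 2/3.
Newton's second law down the slope: Mg sinθ − f = Ma. The torque equation fR = Iα (with α = a/R) gives f = kMa.
Hence a = g sinθ/(1+k) = 9.8×sin34°/1.667 = 3.288 m/s².
With constant a from rest, t = √(2L/a) = √(2·7.22/3.288) ≈ 2.10 s.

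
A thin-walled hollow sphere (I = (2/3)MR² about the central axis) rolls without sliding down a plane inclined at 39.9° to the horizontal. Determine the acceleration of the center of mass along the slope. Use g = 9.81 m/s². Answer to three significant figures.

With I = (2/3)MR², the ratio k = I/(MR²) is 2/3.
Translational: Mg sinθ − f = Ma. Rotational about the CM: fR = Iα = kMRa, so f = kMa.
Eliminating f: Mg sinθ = (1+k)Ma, so a = g sinθ/(1+k) = 9.81 × sin39.9° / 1.667 ≈ 3.78 m/s².

a ≈ 3.78 m/s²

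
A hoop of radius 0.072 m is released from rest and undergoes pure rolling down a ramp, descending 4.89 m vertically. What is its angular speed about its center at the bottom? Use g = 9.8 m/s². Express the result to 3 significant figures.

Here I = MR², so the shape factor k = I/(MR²) = 1.
Pure rolling means v = ωR; then KE = ½Mv² + ½I(v/R)² = ½(1+k)Mv² = Mv².
Energy conservation Mgh = ½(1+k)Mv² gives v = √(2gh/(1+k)) = √(2 × 9.8 × 4.89 / 2) = 6.923 m/s.
The angular speed follows from ω = v/R = 6.923/0.072 ≈ 96.1 rad/s.

ω ≈ 96.1 rad/s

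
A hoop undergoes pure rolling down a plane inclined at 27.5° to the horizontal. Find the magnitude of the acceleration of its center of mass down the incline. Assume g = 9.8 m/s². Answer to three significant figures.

The moment of inertia is MR², giving k ≡ I/(MR²) = 1.
Translational: Mg sinθ − f = Ma. Rotational about the CM: fR = Iα = kMRa, so f = kMa.
Eliminating f: Mg sinθ = (1+k)Ma, so a = g sinθ/(1+k) = 9.8 × sin27.5° / 2 ≈ 2.26 m/s².

a ≈ 2.26 m/s²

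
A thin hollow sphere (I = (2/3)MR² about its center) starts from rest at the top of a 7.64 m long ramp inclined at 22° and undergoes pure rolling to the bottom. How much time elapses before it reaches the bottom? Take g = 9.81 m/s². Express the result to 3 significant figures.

For this body I = (2/3)MR², i.e. k = I/(MR²) = 2/3.
Translational: Mg sinθ − f = Ma. Rotational about the CM: fR = Iα = kMRa, so f = kMa.
Hence a = g sinθ/(1+k) = 9.81×sin22°/1.667 = 2.205 m/s².
Starting from rest, L = ½at², so t = √(2L/a) = √(2×7.64/2.205) ≈ 2.63 s.

t ≈ 2.63 s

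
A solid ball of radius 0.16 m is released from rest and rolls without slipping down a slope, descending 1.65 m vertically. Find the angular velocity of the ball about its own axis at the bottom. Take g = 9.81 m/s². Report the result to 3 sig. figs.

ω ≈ 30.1 rad/s

Here I = (2/5)MR², so the shape factor k = I/(MR²) = 0.4.
Pure rolling means v = ωR; then KE = ½Mv² + ½I(v/R)² = ½(1+k)Mv² = (7/10)Mv².
Energy conservation Mgh = ½(1+k)Mv² gives v = √(2gh/(1+k)) = √(2 × 9.81 × 1.65 / 1.4) = 4.809 m/s.
Then ω = v/R = 4.809 / 0.16 ≈ 30.1 rad/s.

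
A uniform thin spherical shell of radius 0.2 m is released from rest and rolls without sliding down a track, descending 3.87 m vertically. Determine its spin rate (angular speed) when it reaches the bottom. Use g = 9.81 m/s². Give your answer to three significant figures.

With I = (2/3)MR², the ratio k = I/(MR²) is 2/3.
Since it rolls without slipping, ω = v/R and KE = ½Mv² + ½Iω² = ½(1+k)Mv² = (5/6)Mv².
Energy conservation Mgh = ½(1+k)Mv² gives v = √(2gh/(1+k)) = √(2 × 9.81 × 3.87 / 1.667) = 6.75 m/s.
The angular speed follows from ω = v/R = 6.75/0.2 ≈ 33.7 rad/s.

ω ≈ 33.7 rad/s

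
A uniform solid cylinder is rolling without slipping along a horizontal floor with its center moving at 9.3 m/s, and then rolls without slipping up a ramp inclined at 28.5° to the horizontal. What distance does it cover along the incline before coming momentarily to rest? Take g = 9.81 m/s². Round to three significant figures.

For this body I = (1/2)MR², i.e. k = I/(MR²) = 0.5.
The rolling condition ω = v/R makes the rotational term ½I(v/R)² = ½kMv², so KE_total = ½(1+k)Mv² = (3/4)Mv².
Setting this equal to Mgh gives the vertical rise h = (1+k)v₀²/(2g) = 1.5×9.3²/(2×9.81) = 6.612 m.
The distance along the slope is d = h/sinθ = 6.612/sin28.5° ≈ 13.9 m.

d ≈ 13.9 m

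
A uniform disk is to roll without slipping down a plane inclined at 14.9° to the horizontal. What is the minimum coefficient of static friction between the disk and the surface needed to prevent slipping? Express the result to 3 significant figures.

μ_min ≈ 0.0887

With I = (1/2)MR², the ratio k = I/(MR²) is 0.5.
Along the incline Mg sinθ − f = Ma, and torque about the center fR = Iα = kMR²(a/R) gives f = kMa.
These give a = g sinθ/(1+k) and the required friction f = kMg sinθ/(1+k).
With N = Mg cosθ, the no-slip condition f ≤ μN gives μ_min = f/N = k tanθ/(1+k).
μ_min = 0.5 × tan14.9° / 1.5 ≈ 0.0887.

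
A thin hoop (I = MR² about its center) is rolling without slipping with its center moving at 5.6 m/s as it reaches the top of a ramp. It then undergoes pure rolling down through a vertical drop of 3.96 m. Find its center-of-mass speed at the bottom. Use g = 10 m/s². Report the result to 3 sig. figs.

v ≈ 8.42 m/s

For this body I = MR², i.e. k = I/(MR²) = 1.
Rolling without slipping gives ω = v/R, so the total kinetic energy is ½Mv² + ½Iω² = ½(1+k)Mv² = Mv².
Conserving energy between top and bottom: Mv² = Mv₀² + Mgh, hence v² = v₀² + 2gh/(1+k).
v = √(5.6² + 2×10×3.96/2) = √70.96 ≈ 8.42 m/s.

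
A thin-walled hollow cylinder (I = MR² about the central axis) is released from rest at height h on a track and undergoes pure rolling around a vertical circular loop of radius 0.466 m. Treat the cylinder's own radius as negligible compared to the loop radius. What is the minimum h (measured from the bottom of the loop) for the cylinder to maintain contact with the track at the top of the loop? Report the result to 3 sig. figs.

For this body I = MR², i.e. k = I/(MR²) = 1.
At the top, contact is just lost when gravity alone supplies the centripetal force: Mg = Mv_top²/r, i.e. v_top² = gr.
With ω = v/R, the kinetic energy at speed v is ½(1+k)Mv² = Mv².
Energy conservation from release (height h) to the top (height 2r): Mgh = Mg(2r) + M·gr.
Thus h_min = 2r + (1+k)r/2 = r(2 + 2/2) = 0.466 × 3 ≈ 1.40 m.

h_min ≈ 1.40 m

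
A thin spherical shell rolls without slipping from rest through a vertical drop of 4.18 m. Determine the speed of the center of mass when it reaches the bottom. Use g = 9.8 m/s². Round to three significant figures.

v ≈ 7.01 m/s

With I = (2/3)MR², the ratio k = I/(MR²) is 2/3.
Rolling without slipping gives ω = v/R, so the total kinetic energy is ½Mv² + ½Iω² = ½(1+k)Mv² = (5/6)Mv².
Setting Mgh = (5/6)Mv² gives v = √(2gh/(1+k)) = √(2·9.8·4.18/1.667) ≈ 7.01 m/s.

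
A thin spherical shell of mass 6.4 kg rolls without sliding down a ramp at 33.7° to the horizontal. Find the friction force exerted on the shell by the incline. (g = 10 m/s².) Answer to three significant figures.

f ≈ 14.2 N

Here I = (2/3)MR², so the shape factor k = I/(MR²) = 2/3.
Newton's second law down the slope: Mg sinθ − f = Ma. The torque equation fR = Iα (with α = a/R) gives f = kMa.
Combining, a = g sinθ/(1+k) and f = kMa = kMg sinθ/(1+k).
f = (2/3) × 6.4 × 10 × sin33.7° / 1.667 ≈ 14.2 N.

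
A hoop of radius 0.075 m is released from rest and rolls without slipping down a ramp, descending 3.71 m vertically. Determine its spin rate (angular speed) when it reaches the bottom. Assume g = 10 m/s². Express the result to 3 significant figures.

ω ≈ 81.2 rad/s

The moment of inertia is MR², giving k ≡ I/(MR²) = 1.
Since it rolls without slipping, ω = v/R and KE = ½Mv² + ½Iω² = ½(1+k)Mv² = Mv².
Energy conservation Mgh = ½(1+k)Mv² gives v = √(2gh/(1+k)) = √(2 × 10 × 3.71 / 2) = 6.091 m/s.
Then ω = v/R = 6.091 / 0.075 ≈ 81.2 rad/s.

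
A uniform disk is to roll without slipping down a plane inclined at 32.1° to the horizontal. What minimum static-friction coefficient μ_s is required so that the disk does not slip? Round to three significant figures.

μ_min ≈ 0.209

The moment of inertia is (1/2)MR², giving k ≡ I/(MR²) = 0.5.
Along the incline Mg sinθ − f = Ma, and torque about the center fR = Iα = kMR²(a/R) gives f = kMa.
These give a = g sinθ/(1+k) and the required friction f = kMg sinθ/(1+k).
With N = Mg cosθ, the no-slip condition f ≤ μN gives μ_min = f/N = k tanθ/(1+k).
μ_min = 0.5 × tan32.1° / 1.5 ≈ 0.209.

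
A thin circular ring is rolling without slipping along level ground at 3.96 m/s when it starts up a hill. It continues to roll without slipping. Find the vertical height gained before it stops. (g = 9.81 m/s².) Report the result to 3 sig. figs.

Here I = MR², so the shape factor k = I/(MR²) = 1.
Pure rolling means v = ωR; then KE = ½Mv² + ½I(v/R)² = ½(1+k)Mv² = Mv².
At the top the kinetic energy is zero, so Mv₀² = Mgh.
Thus h = (1+k)v₀²/(2g) = 2 × 3.96² / (2 × 9.81) ≈ 1.60 m.

h ≈ 1.60 m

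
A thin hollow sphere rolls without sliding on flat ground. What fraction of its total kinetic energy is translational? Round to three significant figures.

fraction ≈ 0.600

Here I = (2/3)MR², so the shape factor k = I/(MR²) = 2/3.
With ω = v/R, KE_trans = ½Mv² and KE_rot = ½Iω² = ½kMv², so KE_total = ½(1+k)Mv².
The translational fraction is therefore 1/(1+k) = 1/1.667 ≈ 0.600.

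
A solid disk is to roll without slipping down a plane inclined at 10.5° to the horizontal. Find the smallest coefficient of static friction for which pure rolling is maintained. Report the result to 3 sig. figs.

μ_min ≈ 0.0618

Here I = (1/2)MR², so the shape factor k = I/(MR²) = 0.5.
Translational: Mg sinθ − f = Ma. Rotational about the CM: fR = Iα = kMRa, so f = kMa.
These give a = g sinθ/(1+k) and the required friction f = kMg sinθ/(1+k).
The normal force is N = Mg cosθ, so μ_min = f/N = k tanθ/(1+k).
μ_min = 0.5 × tan10.5° / 1.5 ≈ 0.0618.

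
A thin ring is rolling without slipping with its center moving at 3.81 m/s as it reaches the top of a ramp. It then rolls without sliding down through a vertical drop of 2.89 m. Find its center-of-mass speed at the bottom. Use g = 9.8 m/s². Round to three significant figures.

v ≈ 6.55 m/s

The moment of inertia is MR², giving k ≡ I/(MR²) = 1.
Since it rolls without slipping, ω = v/R and KE = ½Mv² + ½Iω² = ½(1+k)Mv² = Mv².
Energy conservation: Mv₀² + Mgh = Mv², so v² = v₀² + 2gh/(1+k).
v = √(3.81² + 2×9.8×2.89/2) = √42.84 ≈ 6.55 m/s.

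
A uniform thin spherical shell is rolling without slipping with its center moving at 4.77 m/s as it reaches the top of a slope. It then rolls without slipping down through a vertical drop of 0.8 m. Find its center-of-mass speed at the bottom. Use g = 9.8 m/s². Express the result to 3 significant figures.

The moment of inertia is (2/3)MR², giving k ≡ I/(MR²) = 2/3.
The rolling condition ω = v/R makes the rotational term ½I(v/R)² = ½kMv², so KE_total = ½(1+k)Mv² = (5/6)Mv².
Energy conservation: (5/6)Mv₀² + Mgh = (5/6)Mv², so v² = v₀² + 2gh/(1+k).
v = √(4.77² + 2×9.8×0.8/1.667) = √32.16 ≈ 5.67 m/s.

v ≈ 5.67 m/s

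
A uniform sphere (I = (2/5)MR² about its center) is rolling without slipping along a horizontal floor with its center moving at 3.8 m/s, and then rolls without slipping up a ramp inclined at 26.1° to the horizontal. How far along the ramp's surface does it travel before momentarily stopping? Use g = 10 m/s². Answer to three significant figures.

With I = (2/5)MR², the ratio k = I/(MR²) is 0.4.
Pure rolling means v = ωR; then KE = ½Mv² + ½I(v/R)² = ½(1+k)Mv² = (7/10)Mv².
Setting this equal to Mgh gives the vertical rise h = (1+k)v₀²/(2g) = 1.4×3.8²/(2×10) = 1.011 m.
Along the incline, d = h/sinθ = 1.011/sin26.1° ≈ 2.30 m.

d ≈ 2.30 m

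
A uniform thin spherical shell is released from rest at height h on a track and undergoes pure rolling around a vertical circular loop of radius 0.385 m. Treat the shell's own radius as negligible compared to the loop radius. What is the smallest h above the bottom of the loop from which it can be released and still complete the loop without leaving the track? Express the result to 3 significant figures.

With I = (2/3)MR², the ratio k = I/(MR²) is 2/3.
At the top of the loop, the minimum-contact condition is Mg = Mv_top²/r, so v_top² = gr.
With ω = v/R, the kinetic energy at speed v is ½(1+k)Mv² = (5/6)Mv².
Energy conservation from release (height h) to the top (height 2r): Mgh = Mg(2r) + (5/6)M·gr.
Thus h_min = 2r + (1+k)r/2 = r(2 + 1.667/2) = 0.385 × 2.833 ≈ 1.09 m.

h_min ≈ 1.09 m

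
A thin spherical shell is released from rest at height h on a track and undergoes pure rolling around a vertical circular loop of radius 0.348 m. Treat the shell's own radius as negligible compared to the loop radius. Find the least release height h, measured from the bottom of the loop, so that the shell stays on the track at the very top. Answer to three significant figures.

The moment of inertia is (2/3)MR², giving k ≡ I/(MR²) = 2/3.
At the top of the loop, the minimum-contact condition is Mg = Mv_top²/r, so v_top² = gr.
With ω = v/R, the kinetic energy at speed v is ½(1+k)Mv² = (5/6)Mv².
Energy conservation from release (height h) to the top (height 2r): Mgh = Mg(2r) + (5/6)M·gr.
Thus h_min = 2r + (1+k)r/2 = r(2 + 1.667/2) = 0.348 × 2.833 ≈ 0.986 m.

h_min ≈ 0.986 m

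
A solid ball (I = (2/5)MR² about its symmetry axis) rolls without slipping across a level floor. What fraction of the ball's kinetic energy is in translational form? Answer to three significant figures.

fraction ≈ 0.714

With I = (2/5)MR², the ratio k = I/(MR²) is 0.4.
With ω = v/R, KE_trans = ½Mv² and KE_rot = ½Iω² = ½kMv², so KE_total = ½(1+k)Mv².
The translational fraction is therefore 1/(1+k) = 1/1.4 ≈ 0.714.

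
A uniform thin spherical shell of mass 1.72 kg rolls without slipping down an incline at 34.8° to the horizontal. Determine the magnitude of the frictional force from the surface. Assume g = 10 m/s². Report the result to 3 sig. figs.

f ≈ 3.93 N

Here I = (2/3)MR², so the shape factor k = I/(MR²) = 2/3.
Along the incline Mg sinθ − f = Ma, and torque about the center fR = Iα = kMR²(a/R) gives f = kMa.
Combining, a = g sinθ/(1+k) and f = kMa = kMg sinθ/(1+k).
f = (2/3) × 1.72 × 10 × sin34.8° / 1.667 ≈ 3.93 N.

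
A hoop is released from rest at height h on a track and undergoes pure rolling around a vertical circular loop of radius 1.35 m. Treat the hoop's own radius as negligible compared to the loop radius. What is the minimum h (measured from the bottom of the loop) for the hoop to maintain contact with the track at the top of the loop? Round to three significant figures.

h_min ≈ 4.05 m

Here I = MR², so the shape factor k = I/(MR²) = 1.
At the top of the loop, the minimum-contact condition is Mg = Mv_top²/r, so v_top² = gr.
With ω = v/R, the kinetic energy at speed v is ½(1+k)Mv² = Mv².
Energy conservation from release (height h) to the top (height 2r): Mgh = Mg(2r) + M·gr.
Thus h_min = 2r + (1+k)r/2 = r(2 + 2/2) = 1.35 × 3 ≈ 4.05 m.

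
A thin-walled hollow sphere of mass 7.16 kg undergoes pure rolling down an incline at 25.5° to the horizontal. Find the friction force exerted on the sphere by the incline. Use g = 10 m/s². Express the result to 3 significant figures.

For this body I = (2/3)MR², i.e. k = I/(MR²) = 2/3.
Newton's second law down the slope: Mg sinθ − f = Ma. The torque equation fR = Iα (with α = a/R) gives f = kMa.
Combining, a = g sinθ/(1+k) and f = kMa = kMg sinθ/(1+k).
f = (2/3) × 7.16 × 10 × sin25.5° / 1.667 ≈ 12.3 N.

f ≈ 12.3 N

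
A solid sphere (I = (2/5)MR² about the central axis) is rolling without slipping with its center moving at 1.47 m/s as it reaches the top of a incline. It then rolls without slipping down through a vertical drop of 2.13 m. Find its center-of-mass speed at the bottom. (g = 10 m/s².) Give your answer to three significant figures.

Here I = (2/5)MR², so the shape factor k = I/(MR²) = 0.4.
The rolling condition ω = v/R makes the rotational term ½I(v/R)² = ½kMv², so KE_total = ½(1+k)Mv² = (7/10)Mv².
Conserving energy between top and bottom: (7/10)Mv² = (7/10)Mv₀² + Mgh, hence v² = v₀² + 2gh/(1+k).
v = √(1.47² + 2×10×2.13/1.4) = √32.59 ≈ 5.71 m/s.

v ≈ 5.71 m/s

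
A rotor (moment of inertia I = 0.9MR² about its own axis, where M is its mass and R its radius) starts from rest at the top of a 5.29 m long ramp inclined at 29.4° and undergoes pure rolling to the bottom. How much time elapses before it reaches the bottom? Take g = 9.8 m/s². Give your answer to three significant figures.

With I = 0.9MR², the ratio k = I/(MR²) is 0.9.
Along the incline Mg sinθ − f = Ma, and torque about the center fR = Iα = kMR²(a/R) gives f = kMa.
Hence a = g sinθ/(1+k) = 9.8×sin29.4°/1.9 = 2.532 m/s².
With constant a from rest, t = √(2L/a) = √(2·5.29/2.532) ≈ 2.04 s.

t ≈ 2.04 s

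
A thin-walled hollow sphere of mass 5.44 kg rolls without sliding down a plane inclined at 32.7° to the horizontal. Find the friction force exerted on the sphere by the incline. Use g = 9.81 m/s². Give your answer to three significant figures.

For this body I = (2/3)MR², i.e. k = I/(MR²) = 2/3.
Translational: Mg sinθ − f = Ma. Rotational about the CM: fR = Iα = kMRa, so f = kMa.
Combining, a = g sinθ/(1+k) and f = kMa = kMg sinθ/(1+k).
f = (2/3) × 5.44 × 9.81 × sin32.7° / 1.667 ≈ 11.5 N.

f ≈ 11.5 N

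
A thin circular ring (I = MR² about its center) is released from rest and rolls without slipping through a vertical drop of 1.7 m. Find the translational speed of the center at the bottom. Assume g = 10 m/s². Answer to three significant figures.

Here I = MR², so the shape factor k = I/(MR²) = 1.
Since it rolls without slipping, ω = v/R and KE = ½Mv² + ½Iω² = ½(1+k)Mv² = Mv².
Setting Mgh = Mv² gives v = √(2gh/(1+k)) = √(2·10·1.7/2) ≈ 4.12 m/s.

v ≈ 4.12 m/s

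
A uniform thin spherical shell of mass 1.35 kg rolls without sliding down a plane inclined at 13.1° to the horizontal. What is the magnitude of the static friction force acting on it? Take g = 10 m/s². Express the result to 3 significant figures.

f ≈ 1.22 N

With I = (2/3)MR², the ratio k = I/(MR²) is 2/3.
Translational: Mg sinθ − f = Ma. Rotational about the CM: fR = Iα = kMRa, so f = kMa.
Combining, a = g sinθ/(1+k) and f = kMa = kMg sinθ/(1+k).
f = (2/3) × 1.35 × 10 × sin13.1° / 1.667 ≈ 1.22 N.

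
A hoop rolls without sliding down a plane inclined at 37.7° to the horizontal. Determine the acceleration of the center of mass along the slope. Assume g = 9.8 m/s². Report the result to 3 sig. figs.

a ≈ 3.00 m/s²

Here I = MR², so the shape factor k = I/(MR²) = 1.
Along the incline Mg sinθ − f = Ma, and torque about the center fR = Iα = kMR²(a/R) gives f = kMa.
Eliminating f: Mg sinθ = (1+k)Ma, so a = g sinθ/(1+k) = 9.8 × sin37.7° / 2 ≈ 3.00 m/s².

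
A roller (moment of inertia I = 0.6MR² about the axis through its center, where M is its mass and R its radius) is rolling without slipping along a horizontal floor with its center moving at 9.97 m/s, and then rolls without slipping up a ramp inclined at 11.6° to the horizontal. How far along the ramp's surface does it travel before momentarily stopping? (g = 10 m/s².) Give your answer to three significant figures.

The moment of inertia is 0.6MR², giving k ≡ I/(MR²) = 0.6.
The rolling condition ω = v/R makes the rotational term ½I(v/R)² = ½kMv², so KE_total = ½(1+k)Mv² = (4/5)Mv².
Setting this equal to Mgh gives the vertical rise h = (1+k)v₀²/(2g) = 1.6×9.97²/(2×10) = 7.952 m.
Along the incline, d = h/sinθ = 7.952/sin11.6° ≈ 39.5 m.

d ≈ 39.5 m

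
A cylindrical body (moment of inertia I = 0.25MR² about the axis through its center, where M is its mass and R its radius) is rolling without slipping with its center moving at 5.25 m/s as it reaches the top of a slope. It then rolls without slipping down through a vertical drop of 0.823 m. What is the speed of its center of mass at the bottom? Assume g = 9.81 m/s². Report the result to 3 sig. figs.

Here I = 0.25MR², so the shape factor k = I/(MR²) = 0.25.
Pure rolling means v = ωR; then KE = ½Mv² + ½I(v/R)² = ½(1+k)Mv² = (5/8)Mv².
Energy conservation: (5/8)Mv₀² + Mgh = (5/8)Mv², so v² = v₀² + 2gh/(1+k).
v = √(5.25² + 2×9.81×0.823/1.25) = √40.48 ≈ 6.36 m/s.

v ≈ 6.36 m/s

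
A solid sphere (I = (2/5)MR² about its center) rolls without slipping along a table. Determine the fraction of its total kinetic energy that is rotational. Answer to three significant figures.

Here I = (2/5)MR², so the shape factor k = I/(MR²) = 0.4.
Since ω = v/R, the translational part is ½Mv² and the rotational part is ½I(v/R)² = ½kMv²; the total is ½(1+k)Mv².
The rotational fraction is therefore k/(1+k) = 0.4/1.4 ≈ 0.286.

fraction ≈ 0.286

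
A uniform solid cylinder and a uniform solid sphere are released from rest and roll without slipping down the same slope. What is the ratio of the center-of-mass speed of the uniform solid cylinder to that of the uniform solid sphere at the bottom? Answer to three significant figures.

v_ratio ≈ 0.966

Each satisfies Mgh = ½(1+k)Mv² with k = I/(MR²), so v ∝ 1/√(1+k).
For the uniform solid cylinder k = 0.5; for the uniform solid sphere k = 0.4.
v₁/v₂ = √((1+k₂)/(1+k₁)) = √(1.4/1.5) ≈ 0.966.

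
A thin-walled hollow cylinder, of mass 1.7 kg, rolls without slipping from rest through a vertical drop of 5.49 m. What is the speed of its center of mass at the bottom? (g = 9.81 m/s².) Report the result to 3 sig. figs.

For this body I = MR², i.e. k = I/(MR²) = 1.
Pure rolling means v = ωR; then KE = ½Mv² + ½I(v/R)² = ½(1+k)Mv² = Mv².
Setting Mgh = Mv² gives v = √(2gh/(1+k)) = √(2·9.81·5.49/2) ≈ 7.34 m/s.

v ≈ 7.34 m/s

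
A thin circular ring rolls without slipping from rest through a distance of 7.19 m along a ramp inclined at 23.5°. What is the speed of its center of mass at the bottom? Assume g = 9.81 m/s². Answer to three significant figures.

v ≈ 5.30 m/s

The moment of inertia is MR², giving k ≡ I/(MR²) = 1.
Since it rolls without slipping, ω = v/R and KE = ½Mv² + ½Iω² = ½(1+k)Mv² = Mv².
The vertical drop is h = L sinθ = 7.19 × sin23.5° = 2.867 m.
Setting Mgh = Mv² gives v = √(2gh/(1+k)) = √(2·9.81·2.867/2) ≈ 5.30 m/s.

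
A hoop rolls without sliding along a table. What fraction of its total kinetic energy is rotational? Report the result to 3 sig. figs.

fraction ≈ 0.500

For this body I = MR², i.e. k = I/(MR²) = 1.
Since ω = v/R, the translational part is ½Mv² and the rotational part is ½I(v/R)² = ½kMv²; the total is ½(1+k)Mv².
The rotational fraction is therefore k/(1+k) = 1/2 ≈ 0.500.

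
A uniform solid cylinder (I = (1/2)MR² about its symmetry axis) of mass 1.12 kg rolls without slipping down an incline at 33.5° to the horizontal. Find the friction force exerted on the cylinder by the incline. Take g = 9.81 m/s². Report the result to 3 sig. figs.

The moment of inertia is (1/2)MR², giving k ≡ I/(MR²) = 0.5.
Along the incline Mg sinθ − f = Ma, and torque about the center fR = Iα = kMR²(a/R) gives f = kMa.
Combining, a = g sinθ/(1+k) and f = kMa = kMg sinθ/(1+k).
f = 0.5 × 1.12 × 9.81 × sin33.5° / 1.5 ≈ 2.02 N.

f ≈ 2.02 N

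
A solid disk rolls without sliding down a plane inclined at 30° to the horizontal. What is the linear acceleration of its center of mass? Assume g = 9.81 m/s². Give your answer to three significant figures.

a ≈ 3.27 m/s²

With I = (1/2)MR², the ratio k = I/(MR²) is 0.5.
Translational: Mg sinθ − f = Ma. Rotational about the CM: fR = Iα = kMRa, so f = kMa.
Eliminating f: Mg sinθ = (1+k)Ma, so a = g sinθ/(1+k) = 9.81 × sin30° / 1.5 ≈ 3.27 m/s².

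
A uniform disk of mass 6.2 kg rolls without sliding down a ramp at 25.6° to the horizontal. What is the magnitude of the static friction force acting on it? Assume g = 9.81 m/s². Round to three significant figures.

f ≈ 8.76 N

With I = (1/2)MR², the ratio k = I/(MR²) is 0.5.
Along the incline Mg sinθ − f = Ma, and torque about the center fR = Iα = kMR²(a/R) gives f = kMa.
Combining, a = g sinθ/(1+k) and f = kMa = kMg sinθ/(1+k).
f = 0.5 × 6.2 × 9.81 × sin25.6° / 1.5 ≈ 8.76 N.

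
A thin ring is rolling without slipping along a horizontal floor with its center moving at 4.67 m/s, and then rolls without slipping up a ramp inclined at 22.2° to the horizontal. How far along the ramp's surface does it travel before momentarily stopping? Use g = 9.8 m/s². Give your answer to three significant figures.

Here I = MR², so the shape factor k = I/(MR²) = 1.
Since it rolls without slipping, ω = v/R and KE = ½Mv² + ½Iω² = ½(1+k)Mv² = Mv².
Setting this equal to Mgh gives the vertical rise h = (1+k)v₀²/(2g) = 2×4.67²/(2×9.8) = 2.225 m.
Along the incline, d = h/sinθ = 2.225/sin22.2° ≈ 5.89 m.

d ≈ 5.89 m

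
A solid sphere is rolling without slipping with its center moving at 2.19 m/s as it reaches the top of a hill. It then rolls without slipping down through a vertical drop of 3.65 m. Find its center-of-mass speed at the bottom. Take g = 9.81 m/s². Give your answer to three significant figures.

The moment of inertia is (2/5)MR², giving k ≡ I/(MR²) = 0.4.
Rolling without slipping gives ω = v/R, so the total kinetic energy is ½Mv² + ½Iω² = ½(1+k)Mv² = (7/10)Mv².
Conserving energy between top and bottom: (7/10)Mv² = (7/10)Mv₀² + Mgh, hence v² = v₀² + 2gh/(1+k).
v = √(2.19² + 2×9.81×3.65/1.4) = √55.95 ≈ 7.48 m/s.

v ≈ 7.48 m/s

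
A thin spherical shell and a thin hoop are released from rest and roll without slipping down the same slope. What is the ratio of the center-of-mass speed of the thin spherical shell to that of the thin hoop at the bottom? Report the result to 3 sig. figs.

Each satisfies Mgh = ½(1+k)Mv² with k = I/(MR²), so v ∝ 1/√(1+k).
For the thin spherical shell k = 2/3; for the thin hoop k = 1.
v₁/v₂ = √((1+k₂)/(1+k₁)) = √(2/1.667) ≈ 1.10.

v_ratio ≈ 1.10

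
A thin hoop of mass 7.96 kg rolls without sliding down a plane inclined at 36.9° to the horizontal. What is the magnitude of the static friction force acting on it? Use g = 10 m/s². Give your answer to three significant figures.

f ≈ 23.9 N

With I = MR², the ratio k = I/(MR²) is 1.
Translational: Mg sinθ − f = Ma. Rotational about the CM: fR = Iα = kMRa, so f = kMa.
Combining, a = g sinθ/(1+k) and f = kMa = kMg sinθ/(1+k).
f = 1 × 7.96 × 10 × sin36.9° / 2 ≈ 23.9 N.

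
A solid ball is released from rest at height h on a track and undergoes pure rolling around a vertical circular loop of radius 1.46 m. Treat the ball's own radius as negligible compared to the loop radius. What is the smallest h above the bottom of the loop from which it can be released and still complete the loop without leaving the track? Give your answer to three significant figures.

h_min ≈ 3.94 m

Here I = (2/5)MR², so the shape factor k = I/(MR²) = 0.4.
At the top, contact is just lost when gravity alone supplies the centripetal force: Mg = Mv_top²/r, i.e. v_top² = gr.
With ω = v/R, the kinetic energy at speed v is ½(1+k)Mv² = (7/10)Mv².
Energy conservation from release (height h) to the top (height 2r): Mgh = Mg(2r) + (7/10)M·gr.
Thus h_min = 2r + (1+k)r/2 = r(2 + 1.4/2) = 1.46 × 2.7 ≈ 3.94 m.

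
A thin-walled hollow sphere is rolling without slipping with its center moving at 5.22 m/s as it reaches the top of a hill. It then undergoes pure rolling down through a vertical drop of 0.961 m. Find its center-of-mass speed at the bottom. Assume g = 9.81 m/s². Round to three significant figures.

v ≈ 6.21 m/s

For this body I = (2/3)MR², i.e. k = I/(MR²) = 2/3.
The rolling condition ω = v/R makes the rotational term ½I(v/R)² = ½kMv², so KE_total = ½(1+k)Mv² = (5/6)Mv².
Energy conservation: (5/6)Mv₀² + Mgh = (5/6)Mv², so v² = v₀² + 2gh/(1+k).
v = √(5.22² + 2×9.81×0.961/1.667) = √38.56 ≈ 6.21 m/s.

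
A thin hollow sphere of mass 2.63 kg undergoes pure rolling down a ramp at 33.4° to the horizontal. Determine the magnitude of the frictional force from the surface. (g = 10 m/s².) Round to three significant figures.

f ≈ 5.79 N

The moment of inertia is (2/3)MR², giving k ≡ I/(MR²) = 2/3.
Along the incline Mg sinθ − f = Ma, and torque about the center fR = Iα = kMR²(a/R) gives f = kMa.
Combining, a = g sinθ/(1+k) and f = kMa = kMg sinθ/(1+k).
f = (2/3) × 2.63 × 10 × sin33.4° / 1.667 ≈ 5.79 N.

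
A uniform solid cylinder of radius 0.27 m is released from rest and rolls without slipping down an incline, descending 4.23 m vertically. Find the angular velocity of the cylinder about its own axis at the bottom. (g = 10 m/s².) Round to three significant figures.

ω ≈ 27.8 rad/s

The moment of inertia is (1/2)MR², giving k ≡ I/(MR²) = 0.5.
Since it rolls without slipping, ω = v/R and KE = ½Mv² + ½Iω² = ½(1+k)Mv² = (3/4)Mv².
Energy conservation Mgh = ½(1+k)Mv² gives v = √(2gh/(1+k)) = √(2 × 10 × 4.23 / 1.5) = 7.51 m/s.
The angular speed follows from ω = v/R = 7.51/0.27 ≈ 27.8 rad/s.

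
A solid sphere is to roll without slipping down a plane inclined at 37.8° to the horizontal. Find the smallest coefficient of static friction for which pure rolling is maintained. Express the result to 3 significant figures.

For this body I = (2/5)MR², i.e. k = I/(MR²) = 0.4.
Along the incline Mg sinθ − f = Ma, and torque about the center fR = Iα = kMR²(a/R) gives f = kMa.
These give a = g sinθ/(1+k) and the required friction f = kMg sinθ/(1+k).
With N = Mg cosθ, the no-slip condition f ≤ μN gives μ_min = f/N = k tanθ/(1+k).
μ_min = 0.4 × tan37.8° / 1.4 ≈ 0.222.

μ_min ≈ 0.222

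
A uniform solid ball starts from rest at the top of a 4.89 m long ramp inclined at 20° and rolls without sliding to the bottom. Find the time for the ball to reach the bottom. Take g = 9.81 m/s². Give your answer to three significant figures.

t ≈ 2.02 s

With I = (2/5)MR², the ratio k = I/(MR²) is 0.4.
Along the incline Mg sinθ − f = Ma, and torque about the center fR = Iα = kMR²(a/R) gives f = kMa.
Hence a = g sinθ/(1+k) = 9.81×sin20°/1.4 = 2.397 m/s².
Starting from rest, L = ½at², so t = √(2L/a) = √(2×4.89/2.397) ≈ 2.02 s.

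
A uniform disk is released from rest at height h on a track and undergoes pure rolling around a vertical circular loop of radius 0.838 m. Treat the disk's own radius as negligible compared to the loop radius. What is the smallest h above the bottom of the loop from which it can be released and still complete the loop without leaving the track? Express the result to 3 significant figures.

For this body I = (1/2)MR², i.e. k = I/(MR²) = 0.5.
At the top of the loop, the minimum-contact condition is Mg = Mv_top²/r, so v_top² = gr.
With ω = v/R, the kinetic energy at speed v is ½(1+k)Mv² = (3/4)Mv².
Energy conservation from release (height h) to the top (height 2r): Mgh = Mg(2r) + (3/4)M·gr.
Thus h_min = 2r + (1+k)r/2 = r(2 + 1.5/2) = 0.838 × 2.75 ≈ 2.30 m.

h_min ≈ 2.30 m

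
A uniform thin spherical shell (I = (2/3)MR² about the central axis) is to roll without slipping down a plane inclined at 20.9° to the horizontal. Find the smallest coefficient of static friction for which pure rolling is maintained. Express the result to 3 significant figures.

For this body I = (2/3)MR², i.e. k = I/(MR²) = 2/3.
Along the incline Mg sinθ − f = Ma, and torque about the center fR = Iα = kMR²(a/R) gives f = kMa.
These give a = g sinθ/(1+k) and the required friction f = kMg sinθ/(1+k).
The normal force is N = Mg cosθ, so μ_min = f/N = k tanθ/(1+k).
μ_min = (2/3) × tan20.9° / 1.667 ≈ 0.153.

μ_min ≈ 0.153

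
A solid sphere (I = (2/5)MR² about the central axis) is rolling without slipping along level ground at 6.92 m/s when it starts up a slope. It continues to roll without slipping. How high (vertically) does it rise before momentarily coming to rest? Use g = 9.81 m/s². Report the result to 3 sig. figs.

With I = (2/5)MR², the ratio k = I/(MR²) is 0.4.
Since it rolls without slipping, ω = v/R and KE = ½Mv² + ½Iω² = ½(1+k)Mv² = (7/10)Mv².
All of this converts to potential energy at the highest point: (7/10)Mv₀² = Mgh.
Thus h = (1+k)v₀²/(2g) = 1.4 × 6.92² / (2 × 9.81) ≈ 3.42 m.

h ≈ 3.42 m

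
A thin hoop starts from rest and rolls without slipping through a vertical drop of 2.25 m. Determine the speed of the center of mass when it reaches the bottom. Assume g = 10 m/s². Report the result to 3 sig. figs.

v ≈ 4.74 m/s

For this body I = MR², i.e. k = I/(MR²) = 1.
Rolling without slipping gives ω = v/R, so the total kinetic energy is ½Mv² + ½Iω² = ½(1+k)Mv² = Mv².
Setting Mgh = Mv² gives v = √(2gh/(1+k)) = √(2·10·2.25/2) ≈ 4.74 m/s.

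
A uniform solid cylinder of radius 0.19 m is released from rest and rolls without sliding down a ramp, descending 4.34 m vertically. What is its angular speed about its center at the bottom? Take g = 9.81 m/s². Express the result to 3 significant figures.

For this body I = (1/2)MR², i.e. k = I/(MR²) = 0.5.
Pure rolling means v = ωR; then KE = ½Mv² + ½I(v/R)² = ½(1+k)Mv² = (3/4)Mv².
Energy conservation Mgh = ½(1+k)Mv² gives v = √(2gh/(1+k)) = √(2 × 9.81 × 4.34 / 1.5) = 7.534 m/s.
Then ω = v/R = 7.534 / 0.19 ≈ 39.7 rad/s.

ω ≈ 39.7 rad/s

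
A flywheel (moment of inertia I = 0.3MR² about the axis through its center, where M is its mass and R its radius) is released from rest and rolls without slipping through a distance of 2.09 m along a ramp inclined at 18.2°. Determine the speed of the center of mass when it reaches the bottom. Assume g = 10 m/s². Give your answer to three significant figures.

For this body I = 0.3MR², i.e. k = I/(MR²) = 0.3.
The rolling condition ω = v/R makes the rotational term ½I(v/R)² = ½kMv², so KE_total = ½(1+k)Mv² = (13/20)Mv².
The vertical drop is h = L sinθ = 2.09 × sin18.2° = 0.6528 m.
Energy conservation: Mgh = (13/20)Mv², so v = √(2gh/(1+k)) = √(2 × 10 × 0.6528 / 1.3) ≈ 3.17 m/s.

v ≈ 3.17 m/s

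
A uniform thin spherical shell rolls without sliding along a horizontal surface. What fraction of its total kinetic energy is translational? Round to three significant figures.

With I = (2/3)MR², the ratio k = I/(MR²) is 2/3.
Since ω = v/R, the translational part is ½Mv² and the rotational part is ½I(v/R)² = ½kMv²; the total is ½(1+k)Mv².
The translational fraction is therefore 1/(1+k) = 1/1.667 ≈ 0.600.

fraction ≈ 0.600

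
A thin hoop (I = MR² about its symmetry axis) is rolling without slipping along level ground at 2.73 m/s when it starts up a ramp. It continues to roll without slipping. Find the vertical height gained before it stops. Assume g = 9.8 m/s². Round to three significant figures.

With I = MR², the ratio k = I/(MR²) is 1.
Since it rolls without slipping, ω = v/R and KE = ½Mv² + ½Iω² = ½(1+k)Mv² = Mv².
All of this converts to potential energy at the highest point: Mv₀² = Mgh.
Thus h = (1+k)v₀²/(2g) = 2 × 2.73² / (2 × 9.8) ≈ 0.761 m.

h ≈ 0.761 m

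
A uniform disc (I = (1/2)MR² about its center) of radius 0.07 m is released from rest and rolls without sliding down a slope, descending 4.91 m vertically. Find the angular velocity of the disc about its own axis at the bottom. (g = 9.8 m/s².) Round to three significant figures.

With I = (1/2)MR², the ratio k = I/(MR²) is 0.5.
Since it rolls without slipping, ω = v/R and KE = ½Mv² + ½Iω² = ½(1+k)Mv² = (3/4)Mv².
Energy conservation Mgh = ½(1+k)Mv² gives v = √(2gh/(1+k)) = √(2 × 9.8 × 4.91 / 1.5) = 8.01 m/s.
The angular speed follows from ω = v/R = 8.01/0.07 ≈ 114 rad/s.

ω ≈ 114 rad/s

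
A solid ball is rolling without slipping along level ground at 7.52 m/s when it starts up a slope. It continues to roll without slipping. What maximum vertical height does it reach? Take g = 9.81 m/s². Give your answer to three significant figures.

h ≈ 4.04 m

The moment of inertia is (2/5)MR², giving k ≡ I/(MR²) = 0.4.
The rolling condition ω = v/R makes the rotational term ½I(v/R)² = ½kMv², so KE_total = ½(1+k)Mv² = (7/10)Mv².
At the top the kinetic energy is zero, so (7/10)Mv₀² = Mgh.
Thus h = (1+k)v₀²/(2g) = 1.4 × 7.52² / (2 × 9.81) ≈ 4.04 m.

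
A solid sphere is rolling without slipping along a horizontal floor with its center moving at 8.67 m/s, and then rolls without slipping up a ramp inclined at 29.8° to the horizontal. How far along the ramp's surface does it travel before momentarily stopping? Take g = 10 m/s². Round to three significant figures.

d ≈ 10.6 m

With I = (2/5)MR², the ratio k = I/(MR²) is 0.4.
Rolling without slipping gives ω = v/R, so the total kinetic energy is ½Mv² + ½Iω² = ½(1+k)Mv² = (7/10)Mv².
Setting this equal to Mgh gives the vertical rise h = (1+k)v₀²/(2g) = 1.4×8.67²/(2×10) = 5.262 m.
The distance along the slope is d = h/sinθ = 5.262/sin29.8° ≈ 10.6 m.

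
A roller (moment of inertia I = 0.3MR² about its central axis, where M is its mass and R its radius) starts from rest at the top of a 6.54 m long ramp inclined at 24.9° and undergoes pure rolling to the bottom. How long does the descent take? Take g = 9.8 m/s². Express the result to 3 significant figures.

Here I = 0.3MR², so the shape factor k = I/(MR²) = 0.3.
Translational: Mg sinθ − f = Ma. Rotational about the CM: fR = Iα = kMRa, so f = kMa.
Hence a = g sinθ/(1+k) = 9.8×sin24.9°/1.3 = 3.174 m/s².
Starting from rest, L = ½at², so t = √(2L/a) = √(2×6.54/3.174) ≈ 2.03 s.

t ≈ 2.03 s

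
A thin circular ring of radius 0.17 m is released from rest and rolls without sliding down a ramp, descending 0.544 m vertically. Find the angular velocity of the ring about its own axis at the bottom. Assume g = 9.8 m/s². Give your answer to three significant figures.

The moment of inertia is MR², giving k ≡ I/(MR²) = 1.
Since it rolls without slipping, ω = v/R and KE = ½Mv² + ½Iω² = ½(1+k)Mv² = Mv².
Energy conservation Mgh = ½(1+k)Mv² gives v = √(2gh/(1+k)) = √(2 × 9.8 × 0.544 / 2) = 2.309 m/s.
The angular speed follows from ω = v/R = 2.309/0.17 ≈ 13.6 rad/s.

ω ≈ 13.6 rad/s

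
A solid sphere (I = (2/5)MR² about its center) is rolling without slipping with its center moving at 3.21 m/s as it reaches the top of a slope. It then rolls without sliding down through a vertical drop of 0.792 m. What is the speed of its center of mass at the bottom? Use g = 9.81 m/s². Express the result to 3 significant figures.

v ≈ 4.63 m/s

The moment of inertia is (2/5)MR², giving k ≡ I/(MR²) = 0.4.
Since it rolls without slipping, ω = v/R and KE = ½Mv² + ½Iω² = ½(1+k)Mv² = (7/10)Mv².
Conserving energy between top and bottom: (7/10)Mv² = (7/10)Mv₀² + Mgh, hence v² = v₀² + 2gh/(1+k).
v = √(3.21² + 2×9.81×0.792/1.4) = √21.4 ≈ 4.63 m/s.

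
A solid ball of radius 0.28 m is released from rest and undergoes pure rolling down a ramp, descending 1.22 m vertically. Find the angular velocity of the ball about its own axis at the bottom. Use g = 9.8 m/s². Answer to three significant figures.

With I = (2/5)MR², the ratio k = I/(MR²) is 0.4.
Rolling without slipping gives ω = v/R, so the total kinetic energy is ½Mv² + ½Iω² = ½(1+k)Mv² = (7/10)Mv².
Energy conservation Mgh = ½(1+k)Mv² gives v = √(2gh/(1+k)) = √(2 × 9.8 × 1.22 / 1.4) = 4.133 m/s.
The angular speed follows from ω = v/R = 4.133/0.28 ≈ 14.8 rad/s.

ω ≈ 14.8 rad/s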